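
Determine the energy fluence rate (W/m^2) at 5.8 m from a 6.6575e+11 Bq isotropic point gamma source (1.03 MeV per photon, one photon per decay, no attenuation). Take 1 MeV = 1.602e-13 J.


psi = A * E * 1.602e-13 / (4*pi*r^2)
psi = 6.6575e+11 * 1.03 * 1.602e-13 / (4*pi*5.8^2)
psi = 2.5986e-04 W/m^2

2.5986e-04


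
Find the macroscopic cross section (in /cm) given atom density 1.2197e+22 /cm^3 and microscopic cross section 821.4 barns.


Sigma = N * sigma_barns * 1e-24
Sigma = 1.2197e+22 * 821.4 * 1e-24
Sigma = 10.019 /cm

10.019


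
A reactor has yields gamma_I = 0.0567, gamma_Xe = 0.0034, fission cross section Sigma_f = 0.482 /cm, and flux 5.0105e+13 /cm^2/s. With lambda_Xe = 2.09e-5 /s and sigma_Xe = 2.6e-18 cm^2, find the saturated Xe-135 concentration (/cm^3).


Xe_eq = (gamma_I + gamma_Xe) * Sigma_f * phi / (lambda_Xe + sigma_Xe * phi)
Numerator = (0.0567 + 0.0034) * 0.482 * 5.0105e+13 = 1.451452e+12
Denominator = 2.09e-5 + 2.6e-18 * 5.0105e+13 = 1.511730e-04
Xe_eq = 1.451452e+12 / 1.511730e-04 = 9.6013e+15 /cm^3

9.6013e+15


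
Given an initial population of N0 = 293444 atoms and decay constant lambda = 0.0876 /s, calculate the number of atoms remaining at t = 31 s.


N = N0 * exp(-lambda * t)
N = 293444 * exp(-0.0876 * 31)
N = 19416

19416


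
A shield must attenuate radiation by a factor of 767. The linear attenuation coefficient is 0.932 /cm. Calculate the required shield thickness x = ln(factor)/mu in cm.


x = ln(factor) / mu
x = ln(767) / 0.932
x = 7.1271 cm

7.1271


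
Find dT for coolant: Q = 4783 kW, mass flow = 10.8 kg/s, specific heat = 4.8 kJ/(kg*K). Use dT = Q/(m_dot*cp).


dT = Q / (m_dot * cp)
dT = 4783 / (10.8 * 4.8)
dT = 92.265 C

92.265


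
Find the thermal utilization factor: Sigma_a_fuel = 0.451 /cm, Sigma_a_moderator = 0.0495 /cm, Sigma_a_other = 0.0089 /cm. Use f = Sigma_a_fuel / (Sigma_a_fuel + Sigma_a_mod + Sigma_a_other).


f = Sigma_a_fuel / (Sigma_a_fuel + Sigma_a_mod + Sigma_a_other)
f = 0.451 / (0.451 + 0.0495 + 0.0089)
f = 0.88536

0.88536


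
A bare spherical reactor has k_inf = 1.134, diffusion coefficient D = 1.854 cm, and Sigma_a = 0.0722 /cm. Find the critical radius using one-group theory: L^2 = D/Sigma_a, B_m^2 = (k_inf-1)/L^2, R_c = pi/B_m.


L^2 = D / Sigma_a = 1.854 / 0.0722 = 25.67867 cm^2
B_m^2 = (k_inf - 1) / L^2 = (1.134 - 1) / 25.67867 = 0.005218339 /cm^2
For a bare sphere: B_g = pi/R, so R_c = pi / sqrt(B_m^2)
R_c = pi / sqrt(0.005218339) = 43.489 cm

43.489


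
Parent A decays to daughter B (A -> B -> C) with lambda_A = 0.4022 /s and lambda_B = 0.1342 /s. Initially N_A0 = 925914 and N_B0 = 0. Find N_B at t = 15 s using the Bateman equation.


N_B(t) = lambda_A * N_A0 / (lambda_B - lambda_A) * [exp(-lambda_A*t) - exp(-lambda_B*t)]
exp(-0.4022*15) = 0.002398288; exp(-0.1342*15) = 0.1335873
N_B = 0.4022 * 925914 / (0.1342 - 0.4022) * (0.002398288 - 0.1335873)
N_B = 182295

182295


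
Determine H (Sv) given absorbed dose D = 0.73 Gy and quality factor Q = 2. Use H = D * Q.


H = D * Q
H = 0.73 * 2
H = 1.4600 Sv

1.4600


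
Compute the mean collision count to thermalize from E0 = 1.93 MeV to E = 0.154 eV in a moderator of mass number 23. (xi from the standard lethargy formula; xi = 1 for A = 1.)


xi = 1 + (A-1)^2/(2A)*ln((A-1)/(A+1)) = 0.08448899 (for A = 23)
n = ln(E0/E) / xi
n = ln(1.93e6 / 0.154) / 0.08448899
n = ln(1.253247e+07) / 0.08448899 = 193.44

193.44


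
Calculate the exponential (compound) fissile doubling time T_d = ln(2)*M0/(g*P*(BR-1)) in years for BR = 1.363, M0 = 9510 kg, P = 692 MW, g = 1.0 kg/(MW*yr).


Breeding gain G = BR - 1 = 1.363 - 1 = 0.363
Fissile production rate = g * P * G = 1.0 * 692 * 0.363 = 251.196 kg/yr
T_d = ln(2) * M0 / (g * P * G)
T_d = ln(2) * 9510 / 251.196 = 26.242 yr

26.242


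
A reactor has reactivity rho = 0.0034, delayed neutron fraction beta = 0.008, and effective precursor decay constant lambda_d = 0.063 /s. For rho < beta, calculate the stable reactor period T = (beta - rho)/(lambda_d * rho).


T = (beta - rho) / (lambda_d * rho)
T = (0.008 - 0.0034) / (0.063 * 0.0034)
T = 21.475 s

21.475


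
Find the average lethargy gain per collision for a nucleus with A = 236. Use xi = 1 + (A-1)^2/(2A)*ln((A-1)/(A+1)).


xi = 1 + (A-1)^2/(2A) * ln((A-1)/(A+1))
xi = 1 + (236-1)^2/(2*236) * ln((236-1)/(236 +1))
xi = 0.0084507

0.0084507


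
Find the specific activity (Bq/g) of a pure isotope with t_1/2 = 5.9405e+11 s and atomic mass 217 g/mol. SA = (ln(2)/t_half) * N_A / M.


lambda = ln(2) / t_half = ln(2) / 5.9405e+11 = 1.166816e-12 /s
SA = lambda * N_A / M
SA = 1.166816e-12 * 6.022e23 / 217
SA = 3.2380e+09 Bq/g

3.2380e+09


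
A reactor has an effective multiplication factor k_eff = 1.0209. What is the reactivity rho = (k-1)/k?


rho = (k_eff - 1) / k_eff
rho = (1.0209 - 1) / 1.0209
rho = 0.020472

0.020472


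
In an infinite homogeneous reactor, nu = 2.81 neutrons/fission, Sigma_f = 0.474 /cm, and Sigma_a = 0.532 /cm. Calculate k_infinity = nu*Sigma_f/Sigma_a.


k_inf = nu * Sigma_f / Sigma_a
k_inf = 2.81 * 0.474 / 0.532
k_inf = 2.5036

2.5036


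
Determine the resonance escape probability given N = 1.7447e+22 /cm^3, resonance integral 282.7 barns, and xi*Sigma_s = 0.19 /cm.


p = exp(-N * I * 1e-24 / (xi*Sigma_s))
p = exp(-1.7447e+22 * 282.7 * 1e-24 / 0.19)
p = 5.3213e-12

5.3213e-12


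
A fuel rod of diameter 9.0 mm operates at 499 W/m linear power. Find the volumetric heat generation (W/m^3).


r = D / 2 / 1000 = 9.0 / 2 / 1000 = 0.0045 m
q''' = q' / (pi * r^2)
q''' = 499 / (pi * 0.0045^2)
q''' = 7.8438e+06 W/m^3

7.8438e+06


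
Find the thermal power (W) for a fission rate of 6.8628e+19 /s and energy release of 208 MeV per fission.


P = fission_rate * E_MeV * 1.602e-13
P = 6.8628e+19 * 208 * 1.602e-13
P = 2.2868e+09 W

2.2868e+09


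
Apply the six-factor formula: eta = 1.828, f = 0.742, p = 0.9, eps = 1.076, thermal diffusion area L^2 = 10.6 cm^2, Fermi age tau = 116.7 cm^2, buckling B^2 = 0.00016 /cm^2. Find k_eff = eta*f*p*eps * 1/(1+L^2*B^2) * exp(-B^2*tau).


k_inf = eta*f*p*eps = 1.828*0.742*0.9*1.076 = 1.313515
P_TNL = 1/(1 + L^2*B^2) = 1/(1 + 10.6*0.00016) = 0.9983069
P_FNL = exp(-B^2*tau) = exp(-0.00016*116.7) = 0.9815012
k_eff = k_inf * P_TNL * P_FNL = 1.313515 * 0.9983069 * 0.9815012
k_eff = 1.2870

1.2870


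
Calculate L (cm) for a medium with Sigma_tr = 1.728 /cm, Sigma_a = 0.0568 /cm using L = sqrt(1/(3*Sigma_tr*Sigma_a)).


D = 1 / (3 * Sigma_tr) = 1 / (3 * 1.728) = 0.1929012 cm
L = sqrt(D / Sigma_a)
L = sqrt(0.1929012 / 0.0568)
L = 1.8429 cm

1.8429


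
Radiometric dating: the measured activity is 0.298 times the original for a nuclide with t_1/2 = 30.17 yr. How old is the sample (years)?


lambda = ln(2) / t_half = ln(2) / 30.17 = 0.02297472 /yr
t = -ln(A/A0) / lambda
t = -ln(0.298) / 0.02297472
t = 52.695 yr

52.695


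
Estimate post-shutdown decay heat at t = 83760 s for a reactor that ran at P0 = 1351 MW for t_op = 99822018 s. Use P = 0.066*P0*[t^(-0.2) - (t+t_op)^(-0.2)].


P/P0 = 0.066 * [t^(-0.2) - (t + t_op)^(-0.2)]
P/P0 = 0.066 * [83760^(-0.2) - (83760 + 99822018)^(-0.2)]
P/P0 = 0.066 * [0.1036079 - 0.02512360] = 0.005179964
P = 1351 * 0.005179964 = 6.9981 MW

6.9981


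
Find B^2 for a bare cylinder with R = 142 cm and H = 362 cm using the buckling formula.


B^2 = (2.405/R)^2 + (pi/H)^2
B^2 = (2.405/142)^2 + (pi/362)^2
B^2 = 3.6216e-04 /cm^2

3.6216e-04


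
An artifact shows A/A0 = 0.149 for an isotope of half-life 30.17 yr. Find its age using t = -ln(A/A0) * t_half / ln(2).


lambda = ln(2) / t_half = ln(2) / 30.17 = 0.02297472 /yr
t = -ln(A/A0) / lambda
t = -ln(0.149) / 0.02297472
t = 82.865 yr

82.865


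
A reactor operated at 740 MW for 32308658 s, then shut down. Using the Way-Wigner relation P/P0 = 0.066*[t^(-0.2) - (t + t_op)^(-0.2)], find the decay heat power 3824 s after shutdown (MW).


P/P0 = 0.066 * [t^(-0.2) - (t + t_op)^(-0.2)]
P/P0 = 0.066 * [3824^(-0.2) - (3824 + 32308658)^(-0.2)]
P/P0 = 0.066 * [0.1920863 - 0.03148661] = 0.01059958
P = 740 * 0.01059958 = 7.8437 MW

7.8437


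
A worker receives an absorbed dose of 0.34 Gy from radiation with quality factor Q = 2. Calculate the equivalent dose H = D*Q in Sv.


H = D * Q
H = 0.34 * 2
H = 0.68000 Sv

0.68000


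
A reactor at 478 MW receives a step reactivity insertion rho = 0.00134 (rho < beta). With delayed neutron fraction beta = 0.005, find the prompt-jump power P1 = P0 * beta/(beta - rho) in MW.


P1/P0 = beta / (beta - rho)
P1/P0 = 0.005 / (0.005 - 0.00134) = 1.366120
P1 = 478 * 1.366120 = 653.01 MW

653.01


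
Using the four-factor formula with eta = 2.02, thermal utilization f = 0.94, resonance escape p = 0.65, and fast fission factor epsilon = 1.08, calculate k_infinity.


k_inf = eta * f * p * epsilon
k_inf = 2.02 * 0.94 * 0.65 * 1.08
k_inf = 1.3330

1.3330


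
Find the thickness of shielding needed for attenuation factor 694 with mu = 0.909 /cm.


x = ln(factor) / mu
x = ln(694) / 0.909
x = 7.1974 cm

7.1974


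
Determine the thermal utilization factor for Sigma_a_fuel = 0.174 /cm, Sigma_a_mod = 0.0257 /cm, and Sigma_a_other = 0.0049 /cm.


f = Sigma_a_fuel / (Sigma_a_fuel + Sigma_a_mod + Sigma_a_other)
f = 0.174 / (0.174 + 0.0257 + 0.0049)
f = 0.85044

0.85044


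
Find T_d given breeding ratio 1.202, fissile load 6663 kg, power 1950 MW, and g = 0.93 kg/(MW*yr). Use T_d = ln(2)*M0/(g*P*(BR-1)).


Breeding gain G = BR - 1 = 1.202 - 1 = 0.202
Fissile production rate = g * P * G = 0.93 * 1950 * 0.202 = 366.327 kg/yr
T_d = ln(2) * M0 / (g * P * G)
T_d = ln(2) * 6663 / 366.327 = 12.607 yr

12.607


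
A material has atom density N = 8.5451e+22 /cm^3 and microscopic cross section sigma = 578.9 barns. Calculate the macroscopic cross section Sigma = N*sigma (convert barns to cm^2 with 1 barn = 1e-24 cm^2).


Sigma = N * sigma_barns * 1e-24
Sigma = 8.5451e+22 * 578.9 * 1e-24
Sigma = 49.468 /cm

49.468


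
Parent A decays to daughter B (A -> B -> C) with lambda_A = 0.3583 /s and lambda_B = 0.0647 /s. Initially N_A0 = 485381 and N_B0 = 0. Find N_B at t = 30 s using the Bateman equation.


N_B(t) = lambda_A * N_A0 / (lambda_B - lambda_A) * [exp(-lambda_A*t) - exp(-lambda_B*t)]
exp(-0.3583*30) = 2.146686e-05; exp(-0.0647*30) = 0.1435603
N_B = 0.3583 * 485381 / (0.0647 - 0.3583) * (2.146686e-05 - 0.1435603)
N_B = 85024

85024


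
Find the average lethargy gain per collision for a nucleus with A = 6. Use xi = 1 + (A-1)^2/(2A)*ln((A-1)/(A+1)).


xi = 1 + (A-1)^2/(2A) * ln((A-1)/(A+1))
xi = 1 + (6-1)^2/(2*6) * ln((6-1)/(6 +1))
xi = 0.29902

0.29902


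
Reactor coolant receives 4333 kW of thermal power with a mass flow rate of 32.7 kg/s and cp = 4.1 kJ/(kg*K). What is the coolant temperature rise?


dT = Q / (m_dot * cp)
dT = 4333 / (32.7 * 4.1)
dT = 32.319 C

32.319


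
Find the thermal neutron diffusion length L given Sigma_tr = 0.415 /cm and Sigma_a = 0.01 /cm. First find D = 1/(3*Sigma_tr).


D = 1 / (3 * Sigma_tr) = 1 / (3 * 0.415) = 0.8032129 cm
L = sqrt(D / Sigma_a)
L = sqrt(0.8032129 / 0.01)
L = 8.9622 cm

8.9622


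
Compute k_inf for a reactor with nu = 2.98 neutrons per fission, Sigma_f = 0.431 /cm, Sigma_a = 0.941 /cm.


k_inf = nu * Sigma_f / Sigma_a
k_inf = 2.98 * 0.431 / 0.941
k_inf = 1.3649

1.3649


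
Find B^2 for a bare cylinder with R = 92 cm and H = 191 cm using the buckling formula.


B^2 = (2.405/R)^2 + (pi/H)^2
B^2 = (2.405/92)^2 + (pi/191)^2
B^2 = 9.5391e-04 /cm^2

9.5391e-04


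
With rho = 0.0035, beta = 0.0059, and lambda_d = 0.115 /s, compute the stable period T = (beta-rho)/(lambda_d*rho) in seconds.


T = (beta - rho) / (lambda_d * rho)
T = (0.0059 - 0.0035) / (0.115 * 0.0035)
T = 5.9627 s

5.9627


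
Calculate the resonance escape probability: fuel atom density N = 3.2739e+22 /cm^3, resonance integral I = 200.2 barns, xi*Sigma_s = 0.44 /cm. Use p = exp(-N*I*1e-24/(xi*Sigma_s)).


p = exp(-N * I * 1e-24 / (xi*Sigma_s))
p = exp(-3.2739e+22 * 200.2 * 1e-24 / 0.44)
p = 3.3935e-07

3.3935e-07


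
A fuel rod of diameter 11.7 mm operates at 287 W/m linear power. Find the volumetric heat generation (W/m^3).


r = D / 2 / 1000 = 11.7 / 2 / 1000 = 0.00585 m
q''' = q' / (pi * r^2)
q''' = 287 / (pi * 0.00585^2)
q''' = 2.6694e+06 W/m^3

2.6694e+06


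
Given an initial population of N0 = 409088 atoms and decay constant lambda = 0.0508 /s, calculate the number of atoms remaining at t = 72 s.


N = N0 * exp(-lambda * t)
N = 409088 * exp(-0.0508 * 72)
N = 10552

10552


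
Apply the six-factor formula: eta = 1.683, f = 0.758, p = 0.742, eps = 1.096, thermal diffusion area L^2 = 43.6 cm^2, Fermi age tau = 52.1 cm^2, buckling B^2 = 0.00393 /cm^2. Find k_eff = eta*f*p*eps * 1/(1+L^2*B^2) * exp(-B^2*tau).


k_inf = eta*f*p*eps = 1.683*0.758*0.742*1.096 = 1.037451
P_TNL = 1/(1 + L^2*B^2) = 1/(1 + 43.6*0.00393) = 0.8537173
P_FNL = exp(-B^2*tau) = exp(-0.00393*52.1) = 0.8148486
k_eff = k_inf * P_TNL * P_FNL = 1.037451 * 0.8537173 * 0.8148486
k_eff = 0.72170

0.72170


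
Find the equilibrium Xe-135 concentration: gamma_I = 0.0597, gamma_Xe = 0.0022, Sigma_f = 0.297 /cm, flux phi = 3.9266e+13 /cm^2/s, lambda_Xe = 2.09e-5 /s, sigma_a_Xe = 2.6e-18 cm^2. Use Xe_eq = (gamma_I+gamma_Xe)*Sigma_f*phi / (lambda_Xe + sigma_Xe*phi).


Xe_eq = (gamma_I + gamma_Xe) * Sigma_f * phi / (lambda_Xe + sigma_Xe * phi)
Numerator = (0.0597 + 0.0022) * 0.297 * 3.9266e+13 = 7.218779e+11
Denominator = 2.09e-5 + 2.6e-18 * 3.9266e+13 = 1.229916e-04
Xe_eq = 7.218779e+11 / 1.229916e-04 = 5.8693e+15 /cm^3

5.8693e+15


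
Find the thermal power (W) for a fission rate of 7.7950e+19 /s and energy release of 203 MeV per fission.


P = fission_rate * E_MeV * 1.602e-13
P = 7.7950e+19 * 203 * 1.602e-13
P = 2.5350e+09 W

2.5350e+09


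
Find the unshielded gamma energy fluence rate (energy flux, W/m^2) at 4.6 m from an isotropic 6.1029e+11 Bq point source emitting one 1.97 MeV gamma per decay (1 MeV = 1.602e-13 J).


psi = A * E * 1.602e-13 / (4*pi*r^2)
psi = 6.1029e+11 * 1.97 * 1.602e-13 / (4*pi*4.6^2)
psi = 7.2433e-04 W/m^2

7.2433e-04


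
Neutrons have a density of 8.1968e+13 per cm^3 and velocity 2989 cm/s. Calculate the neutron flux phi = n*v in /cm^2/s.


phi = n * v
phi = 8.1968e+13 * 2989
phi = 2.4500e+17 /cm^2/s

2.4500e+17


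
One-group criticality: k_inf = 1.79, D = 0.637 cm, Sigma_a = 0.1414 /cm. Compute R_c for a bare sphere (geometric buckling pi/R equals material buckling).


L^2 = D / Sigma_a = 0.637 / 0.1414 = 4.504950 cm^2
B_m^2 = (k_inf - 1) / L^2 = (1.79 - 1) / 4.504950 = 0.1753627 /cm^2
For a bare sphere: B_g = pi/R, so R_c = pi / sqrt(B_m^2)
R_c = pi / sqrt(0.1753627) = 7.5021 cm

7.5021


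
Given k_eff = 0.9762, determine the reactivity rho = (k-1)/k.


rho = (k_eff - 1) / k_eff
rho = (0.9762 - 1) / 0.9762
rho = -0.024380

-0.024380


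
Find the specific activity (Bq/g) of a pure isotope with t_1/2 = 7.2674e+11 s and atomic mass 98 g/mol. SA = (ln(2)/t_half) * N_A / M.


lambda = ln(2) / t_half = ln(2) / 7.2674e+11 = 9.537760e-13 /s
SA = lambda * N_A / M
SA = 9.537760e-13 * 6.022e23 / 98
SA = 5.8609e+09 Bq/g

5.8609e+09


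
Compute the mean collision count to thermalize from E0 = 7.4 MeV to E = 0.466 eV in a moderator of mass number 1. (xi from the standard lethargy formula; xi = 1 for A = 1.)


xi = 1 + (A-1)^2/(2A)*ln((A-1)/(A+1)) = 1 (for A = 1)
n = ln(E0/E) / xi
n = ln(7.4e6 / 0.466) / 1
n = ln(1.587983e+07) / 1 = 16.581

16.581


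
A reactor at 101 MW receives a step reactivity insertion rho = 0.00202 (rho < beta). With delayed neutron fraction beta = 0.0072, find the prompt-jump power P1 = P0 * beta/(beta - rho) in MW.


P1/P0 = beta / (beta - rho)
P1/P0 = 0.0072 / (0.0072 - 0.00202) = 1.389961
P1 = 101 * 1.389961 = 140.39 MW

140.39


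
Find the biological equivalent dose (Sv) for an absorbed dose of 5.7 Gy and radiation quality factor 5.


H = D * Q
H = 5.7 * 5
H = 28.500 Sv

28.500


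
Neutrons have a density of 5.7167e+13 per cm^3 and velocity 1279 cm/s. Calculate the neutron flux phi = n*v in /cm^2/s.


phi = n * v
phi = 5.7167e+13 * 1279
phi = 7.3117e+16 /cm^2/s

7.3117e+16


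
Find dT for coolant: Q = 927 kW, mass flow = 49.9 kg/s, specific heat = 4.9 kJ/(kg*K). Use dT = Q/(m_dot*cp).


dT = Q / (m_dot * cp)
dT = 927 / (49.9 * 4.9)
dT = 3.7913 C

3.7913


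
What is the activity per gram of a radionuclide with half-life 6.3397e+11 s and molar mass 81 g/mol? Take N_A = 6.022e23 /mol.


lambda = ln(2) / t_half = ln(2) / 6.3397e+11 = 1.093344e-12 /s
SA = lambda * N_A / M
SA = 1.093344e-12 * 6.022e23 / 81
SA = 8.1285e+09 Bq/g

8.1285e+09


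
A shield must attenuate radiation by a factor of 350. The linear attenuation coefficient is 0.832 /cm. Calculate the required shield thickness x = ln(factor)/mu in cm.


x = ln(factor) / mu
x = ln(350) / 0.832
x = 7.0408 cm

7.0408


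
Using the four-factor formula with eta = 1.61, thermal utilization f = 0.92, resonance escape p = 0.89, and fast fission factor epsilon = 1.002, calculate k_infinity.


k_inf = eta * f * p * epsilon
k_inf = 1.61 * 0.92 * 0.89 * 1.002
k_inf = 1.3209

1.3209


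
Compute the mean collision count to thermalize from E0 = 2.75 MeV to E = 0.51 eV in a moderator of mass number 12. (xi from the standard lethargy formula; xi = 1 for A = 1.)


xi = 1 + (A-1)^2/(2A)*ln((A-1)/(A+1)) = 0.1577690 (for A = 12)
n = ln(E0/E) / xi
n = ln(2.75e6 / 0.51) / 0.1577690
n = ln(5.392157e+06) / 0.1577690 = 98.248

98.248


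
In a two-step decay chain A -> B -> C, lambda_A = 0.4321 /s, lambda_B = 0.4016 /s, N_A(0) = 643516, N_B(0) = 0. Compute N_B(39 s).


N_B(t) = lambda_A * N_A0 / (lambda_B - lambda_A) * [exp(-lambda_A*t) - exp(-lambda_B*t)]
exp(-0.4321*39) = 4.800791e-08; exp(-0.4016*39) = 1.577270e-07
N_B = 0.4321 * 643516 / (0.4016 - 0.4321) * (4.800791e-08 - 1.577270e-07)
N_B = 1.0003

1.0003


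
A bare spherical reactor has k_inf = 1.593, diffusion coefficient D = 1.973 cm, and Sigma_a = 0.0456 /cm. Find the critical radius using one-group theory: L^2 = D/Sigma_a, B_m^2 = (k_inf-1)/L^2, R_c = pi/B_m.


L^2 = D / Sigma_a = 1.973 / 0.0456 = 43.26754 cm^2
B_m^2 = (k_inf - 1) / L^2 = (1.593 - 1) / 43.26754 = 0.01370542 /cm^2
For a bare sphere: B_g = pi/R, so R_c = pi / sqrt(B_m^2)
R_c = pi / sqrt(0.01370542) = 26.835 cm

26.835


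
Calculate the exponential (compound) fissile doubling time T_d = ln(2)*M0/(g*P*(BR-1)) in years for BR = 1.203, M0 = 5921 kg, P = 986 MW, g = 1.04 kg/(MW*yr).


Breeding gain G = BR - 1 = 1.203 - 1 = 0.203
Fissile production rate = g * P * G = 1.04 * 986 * 0.203 = 208.16432 kg/yr
T_d = ln(2) * M0 / (g * P * G)
T_d = ln(2) * 5921 / 208.16432 = 19.716 yr

19.716


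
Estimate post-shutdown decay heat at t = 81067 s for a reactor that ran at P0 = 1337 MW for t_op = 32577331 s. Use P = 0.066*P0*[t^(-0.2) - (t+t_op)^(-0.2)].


P/P0 = 0.066 * [t^(-0.2) - (t + t_op)^(-0.2)]
P/P0 = 0.066 * [81067^(-0.2) - (81067 + 32577331)^(-0.2)]
P/P0 = 0.066 * [0.1042872 - 0.03141963] = 0.004809260
P = 1337 * 0.004809260 = 6.4300 MW

6.4300


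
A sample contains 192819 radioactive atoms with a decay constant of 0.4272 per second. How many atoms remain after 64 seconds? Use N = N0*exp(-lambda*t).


N = N0 * exp(-lambda * t)
N = 192819 * exp(-0.4272 * 64)
N = 2.5775e-07

2.5775e-07


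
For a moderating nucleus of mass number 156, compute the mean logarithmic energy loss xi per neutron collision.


xi = 1 + (A-1)^2/(2A) * ln((A-1)/(A+1))
xi = 1 + (156-1)^2/(2*156) * ln((156-1)/(156 +1))
xi = 0.012766

0.012766


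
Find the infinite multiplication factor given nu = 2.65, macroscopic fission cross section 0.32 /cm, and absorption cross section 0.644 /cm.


k_inf = nu * Sigma_f / Sigma_a
k_inf = 2.65 * 0.32 / 0.644
k_inf = 1.3168

1.3168


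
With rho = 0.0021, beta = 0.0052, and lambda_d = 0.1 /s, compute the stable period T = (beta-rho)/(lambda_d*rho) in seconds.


T = (beta - rho) / (lambda_d * rho)
T = (0.0052 - 0.0021) / (0.1 * 0.0021)
T = 14.762 s

14.762


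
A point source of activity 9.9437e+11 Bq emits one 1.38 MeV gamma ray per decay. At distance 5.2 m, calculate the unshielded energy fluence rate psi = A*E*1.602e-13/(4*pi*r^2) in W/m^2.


psi = A * E * 1.602e-13 / (4*pi*r^2)
psi = 9.9437e+11 * 1.38 * 1.602e-13 / (4*pi*5.2^2)
psi = 6.4695e-04 W/m^2

6.4695e-04


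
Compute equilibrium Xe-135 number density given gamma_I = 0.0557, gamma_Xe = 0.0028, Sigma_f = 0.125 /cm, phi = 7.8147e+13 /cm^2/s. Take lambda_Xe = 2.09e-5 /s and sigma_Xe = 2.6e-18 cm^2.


Xe_eq = (gamma_I + gamma_Xe) * Sigma_f * phi / (lambda_Xe + sigma_Xe * phi)
Numerator = (0.0557 + 0.0028) * 0.125 * 7.8147e+13 = 5.714499e+11
Denominator = 2.09e-5 + 2.6e-18 * 7.8147e+13 = 2.240822e-04
Xe_eq = 5.714499e+11 / 2.240822e-04 = 2.5502e+15 /cm^3

2.5502e+15


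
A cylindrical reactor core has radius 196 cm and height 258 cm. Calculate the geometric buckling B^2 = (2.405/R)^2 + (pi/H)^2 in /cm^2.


B^2 = (2.405/R)^2 + (pi/H)^2
B^2 = (2.405/196)^2 + (pi/258)^2
B^2 = 2.9884e-04 /cm^2

2.9884e-04


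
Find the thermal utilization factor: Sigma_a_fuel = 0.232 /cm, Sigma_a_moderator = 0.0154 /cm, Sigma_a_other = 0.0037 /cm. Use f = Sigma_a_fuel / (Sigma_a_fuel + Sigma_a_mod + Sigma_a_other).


f = Sigma_a_fuel / (Sigma_a_fuel + Sigma_a_mod + Sigma_a_other)
f = 0.232 / (0.232 + 0.0154 + 0.0037)
f = 0.92393

0.92393


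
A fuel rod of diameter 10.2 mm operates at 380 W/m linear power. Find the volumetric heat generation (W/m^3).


r = D / 2 / 1000 = 10.2 / 2 / 1000 = 0.0051 m
q''' = q' / (pi * r^2)
q''' = 380 / (pi * 0.0051^2)
q''' = 4.6504e+06 W/m^3

4.6504e+06


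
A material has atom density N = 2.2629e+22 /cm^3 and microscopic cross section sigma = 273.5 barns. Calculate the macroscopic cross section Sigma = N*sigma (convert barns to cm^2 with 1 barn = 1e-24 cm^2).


Sigma = N * sigma_barns * 1e-24
Sigma = 2.2629e+22 * 273.5 * 1e-24
Sigma = 6.1890 /cm

6.1890


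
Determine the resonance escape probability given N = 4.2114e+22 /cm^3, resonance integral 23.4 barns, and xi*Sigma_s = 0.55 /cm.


p = exp(-N * I * 1e-24 / (xi*Sigma_s))
p = exp(-4.2114e+22 * 23.4 * 1e-24 / 0.55)
p = 0.16667

0.16667


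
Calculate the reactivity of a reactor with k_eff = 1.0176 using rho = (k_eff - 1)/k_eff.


rho = (k_eff - 1) / k_eff
rho = (1.0176 - 1) / 1.0176
rho = 0.017296

0.017296


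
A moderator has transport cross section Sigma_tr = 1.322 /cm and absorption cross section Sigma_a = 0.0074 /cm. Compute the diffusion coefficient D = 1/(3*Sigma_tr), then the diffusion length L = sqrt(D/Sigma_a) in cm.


D = 1 / (3 * Sigma_tr) = 1 / (3 * 1.322) = 0.2521432 cm
L = sqrt(D / Sigma_a)
L = sqrt(0.2521432 / 0.0074)
L = 5.8372 cm

5.8372


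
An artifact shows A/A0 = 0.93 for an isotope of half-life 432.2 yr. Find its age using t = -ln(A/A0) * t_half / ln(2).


lambda = ln(2) / t_half = ln(2) / 432.2 = 0.001603765 /yr
t = -ln(A/A0) / lambda
t = -ln(0.93) / 0.001603765
t = 45.250 yr

45.250


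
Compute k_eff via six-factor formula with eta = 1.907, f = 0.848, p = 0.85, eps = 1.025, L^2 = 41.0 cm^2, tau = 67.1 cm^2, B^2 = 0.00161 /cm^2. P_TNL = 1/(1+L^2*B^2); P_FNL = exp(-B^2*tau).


k_inf = eta*f*p*eps = 1.907*0.848*0.85*1.025 = 1.408930
P_TNL = 1/(1 + L^2*B^2) = 1/(1 + 41.0*0.00161) = 0.9380775
P_FNL = exp(-B^2*tau) = exp(-0.00161*67.1) = 0.8975998
k_eff = k_inf * P_TNL * P_FNL = 1.408930 * 0.9380775 * 0.8975998
k_eff = 1.1863

1.1863


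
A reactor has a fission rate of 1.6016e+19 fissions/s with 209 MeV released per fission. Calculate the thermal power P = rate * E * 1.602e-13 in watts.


P = fission_rate * E_MeV * 1.602e-13
P = 1.6016e+19 * 209 * 1.602e-13
P = 5.3624e+08 W

5.3624e+08


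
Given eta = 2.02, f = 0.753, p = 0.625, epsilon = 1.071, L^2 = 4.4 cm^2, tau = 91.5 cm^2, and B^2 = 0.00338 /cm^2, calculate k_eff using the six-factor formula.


k_inf = eta*f*p*eps = 2.02*0.753*0.625*1.071 = 1.018160
P_TNL = 1/(1 + L^2*B^2) = 1/(1 + 4.4*0.00338) = 0.9853459
P_FNL = exp(-B^2*tau) = exp(-0.00338*91.5) = 0.7339826
k_eff = k_inf * P_TNL * P_FNL = 1.018160 * 0.9853459 * 0.7339826
k_eff = 0.73636

0.73636


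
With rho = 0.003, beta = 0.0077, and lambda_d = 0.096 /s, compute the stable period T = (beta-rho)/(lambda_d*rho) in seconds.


T = (beta - rho) / (lambda_d * rho)
T = (0.0077 - 0.003) / (0.096 * 0.003)
T = 16.319 s

16.319


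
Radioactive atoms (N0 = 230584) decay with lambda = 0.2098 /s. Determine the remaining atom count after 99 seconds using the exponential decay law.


N = N0 * exp(-lambda * t)
N = 230584 * exp(-0.2098 * 99)
N = 2.2001e-04

2.2001e-04


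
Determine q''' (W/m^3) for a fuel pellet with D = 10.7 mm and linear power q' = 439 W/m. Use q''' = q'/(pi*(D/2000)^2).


r = D / 2 / 1000 = 10.7 / 2 / 1000 = 0.00535 m
q''' = q' / (pi * r^2)
q''' = 439 / (pi * 0.00535^2)
q''' = 4.8821e+06 W/m^3

4.8821e+06


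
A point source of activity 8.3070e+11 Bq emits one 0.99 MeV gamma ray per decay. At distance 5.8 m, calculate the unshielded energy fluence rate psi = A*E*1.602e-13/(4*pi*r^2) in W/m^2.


psi = A * E * 1.602e-13 / (4*pi*r^2)
psi = 8.3070e+11 * 0.99 * 1.602e-13 / (4*pi*5.8^2)
psi = 3.1166e-04 W/m^2

3.1166e-04


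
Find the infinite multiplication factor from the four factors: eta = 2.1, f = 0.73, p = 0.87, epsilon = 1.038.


k_inf = eta * f * p * epsilon
k_inf = 2.1 * 0.73 * 0.87 * 1.038
k_inf = 1.3844

1.3844


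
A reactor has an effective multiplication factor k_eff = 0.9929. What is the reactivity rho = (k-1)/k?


rho = (k_eff - 1) / k_eff
rho = (0.9929 - 1) / 0.9929
rho = -0.0071508

-0.0071508


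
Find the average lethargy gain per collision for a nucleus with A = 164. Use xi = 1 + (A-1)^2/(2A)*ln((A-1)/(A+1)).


xi = 1 + (A-1)^2/(2A) * ln((A-1)/(A+1))
xi = 1 + (164-1)^2/(2*164) * ln((164-1)/(164 +1))
xi = 0.012146

0.012146


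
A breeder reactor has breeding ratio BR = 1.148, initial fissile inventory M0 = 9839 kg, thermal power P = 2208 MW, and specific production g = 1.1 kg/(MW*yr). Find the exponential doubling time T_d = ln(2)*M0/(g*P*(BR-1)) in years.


Breeding gain G = BR - 1 = 1.148 - 1 = 0.148
Fissile production rate = g * P * G = 1.1 * 2208 * 0.148 = 359.4624 kg/yr
T_d = ln(2) * M0 / (g * P * G)
T_d = ln(2) * 9839 / 359.4624 = 18.972 yr

18.972


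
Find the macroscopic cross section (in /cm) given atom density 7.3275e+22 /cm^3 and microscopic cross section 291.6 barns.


Sigma = N * sigma_barns * 1e-24
Sigma = 7.3275e+22 * 291.6 * 1e-24
Sigma = 21.367 /cm

21.367


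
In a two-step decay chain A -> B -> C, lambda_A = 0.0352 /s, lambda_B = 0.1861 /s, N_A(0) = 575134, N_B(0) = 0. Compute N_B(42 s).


N_B(t) = lambda_A * N_A0 / (lambda_B - lambda_A) * [exp(-lambda_A*t) - exp(-lambda_B*t)]
exp(-0.0352*42) = 0.2280022; exp(-0.1861*42) = 4.031507e-04
N_B = 0.0352 * 575134 / (0.1861 - 0.0352) * (0.2280022 - 4.031507e-04)
N_B = 30535

30535


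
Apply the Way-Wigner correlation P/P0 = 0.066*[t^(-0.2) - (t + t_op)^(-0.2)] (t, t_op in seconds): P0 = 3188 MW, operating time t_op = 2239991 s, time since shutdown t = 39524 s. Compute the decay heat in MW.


P/P0 = 0.066 * [t^(-0.2) - (t + t_op)^(-0.2)]
P/P0 = 0.066 * [39524^(-0.2) - (39524 + 2239991)^(-0.2)]
P/P0 = 0.066 * [0.1204004 - 0.05350958] = 0.004414794
P = 3188 * 0.004414794 = 14.074 MW

14.074


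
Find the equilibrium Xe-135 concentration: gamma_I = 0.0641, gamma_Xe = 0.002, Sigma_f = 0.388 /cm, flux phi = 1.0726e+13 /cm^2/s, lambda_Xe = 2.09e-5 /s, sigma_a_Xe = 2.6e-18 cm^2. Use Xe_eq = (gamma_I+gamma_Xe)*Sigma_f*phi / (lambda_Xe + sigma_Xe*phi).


Xe_eq = (gamma_I + gamma_Xe) * Sigma_f * phi / (lambda_Xe + sigma_Xe * phi)
Numerator = (0.0641 + 0.002) * 0.388 * 1.0726e+13 = 2.750876e+11
Denominator = 2.09e-5 + 2.6e-18 * 1.0726e+13 = 4.878760e-05
Xe_eq = 2.750876e+11 / 4.878760e-05 = 5.6385e+15 /cm^3

5.6385e+15


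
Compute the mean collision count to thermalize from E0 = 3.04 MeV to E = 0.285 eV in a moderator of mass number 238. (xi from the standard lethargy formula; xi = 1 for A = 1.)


xi = 1 + (A-1)^2/(2A)*ln((A-1)/(A+1)) = 0.008379872 (for A = 238)
n = ln(E0/E) / xi
n = ln(3.04e6 / 0.285) / 0.008379872
n = ln(1.066667e+07) / 0.008379872 = 1931.1

1931.1


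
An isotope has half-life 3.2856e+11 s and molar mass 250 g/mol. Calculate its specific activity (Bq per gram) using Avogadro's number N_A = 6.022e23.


lambda = ln(2) / t_half = ln(2) / 3.2856e+11 = 2.109652e-12 /s
SA = lambda * N_A / M
SA = 2.109652e-12 * 6.022e23 / 250
SA = 5.0817e+09 Bq/g

5.0817e+09


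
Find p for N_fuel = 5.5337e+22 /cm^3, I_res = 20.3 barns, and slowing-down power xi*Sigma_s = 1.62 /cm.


p = exp(-N * I * 1e-24 / (xi*Sigma_s))
p = exp(-5.5337e+22 * 20.3 * 1e-24 / 1.62)
p = 0.49986

0.49986


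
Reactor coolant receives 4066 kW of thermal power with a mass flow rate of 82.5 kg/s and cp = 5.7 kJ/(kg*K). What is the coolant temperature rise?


dT = Q / (m_dot * cp)
dT = 4066 / (82.5 * 5.7)
dT = 8.6465 C

8.6465


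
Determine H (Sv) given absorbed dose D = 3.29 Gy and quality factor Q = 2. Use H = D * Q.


H = D * Q
H = 3.29 * 2
H = 6.5800 Sv

6.5800


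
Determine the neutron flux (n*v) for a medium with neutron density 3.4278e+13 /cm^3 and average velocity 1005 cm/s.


phi = n * v
phi = 3.4278e+13 * 1005
phi = 3.4449e+16 /cm^2/s

3.4449e+16


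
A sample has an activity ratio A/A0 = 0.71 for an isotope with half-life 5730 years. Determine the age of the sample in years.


lambda = ln(2) / t_half = ln(2) / 5730 = 1.209681e-04 /yr
t = -ln(A/A0) / lambda
t = -ln(0.71) / 1.209681e-04
t = 2831.2 yr

2831.2


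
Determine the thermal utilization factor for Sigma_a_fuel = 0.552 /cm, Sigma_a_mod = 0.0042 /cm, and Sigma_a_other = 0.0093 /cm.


f = Sigma_a_fuel / (Sigma_a_fuel + Sigma_a_mod + Sigma_a_other)
f = 0.552 / (0.552 + 0.0042 + 0.0093)
f = 0.97613

0.97613


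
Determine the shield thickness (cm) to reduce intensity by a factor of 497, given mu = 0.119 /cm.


x = ln(factor) / mu
x = ln(497) / 0.119
x = 52.173 cm

52.173


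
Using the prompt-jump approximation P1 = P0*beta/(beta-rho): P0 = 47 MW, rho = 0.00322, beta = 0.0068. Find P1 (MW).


P1/P0 = beta / (beta - rho)
P1/P0 = 0.0068 / (0.0068 - 0.00322) = 1.899441
P1 = 47 * 1.899441 = 89.274 MW

89.274


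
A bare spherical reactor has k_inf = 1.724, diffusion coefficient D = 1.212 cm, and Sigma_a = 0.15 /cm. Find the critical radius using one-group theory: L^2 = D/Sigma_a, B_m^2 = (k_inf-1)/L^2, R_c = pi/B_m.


L^2 = D / Sigma_a = 1.212 / 0.15 = 8.080000 cm^2
B_m^2 = (k_inf - 1) / L^2 = (1.724 - 1) / 8.080000 = 0.08960396 /cm^2
For a bare sphere: B_g = pi/R, so R_c = pi / sqrt(B_m^2)
R_c = pi / sqrt(0.08960396) = 10.495 cm

10.495


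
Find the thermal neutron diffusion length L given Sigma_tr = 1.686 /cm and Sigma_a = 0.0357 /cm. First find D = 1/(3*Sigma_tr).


D = 1 / (3 * Sigma_tr) = 1 / (3 * 1.686) = 0.1977066 cm
L = sqrt(D / Sigma_a)
L = sqrt(0.1977066 / 0.0357)
L = 2.3533 cm

2.3533


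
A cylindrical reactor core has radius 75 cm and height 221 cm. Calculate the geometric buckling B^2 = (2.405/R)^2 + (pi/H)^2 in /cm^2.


B^2 = (2.405/R)^2 + (pi/H)^2
B^2 = (2.405/75)^2 + (pi/221)^2
B^2 = 0.0012303 /cm^2

0.0012303


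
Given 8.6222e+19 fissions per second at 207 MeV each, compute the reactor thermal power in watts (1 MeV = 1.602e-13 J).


P = fission_rate * E_MeV * 1.602e-13
P = 8.6222e+19 * 207 * 1.602e-13
P = 2.8592e+09 W

2.8592e+09


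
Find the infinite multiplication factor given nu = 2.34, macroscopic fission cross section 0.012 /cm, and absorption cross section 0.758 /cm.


k_inf = nu * Sigma_f / Sigma_a
k_inf = 2.34 * 0.012 / 0.758
k_inf = 0.037045

0.037045


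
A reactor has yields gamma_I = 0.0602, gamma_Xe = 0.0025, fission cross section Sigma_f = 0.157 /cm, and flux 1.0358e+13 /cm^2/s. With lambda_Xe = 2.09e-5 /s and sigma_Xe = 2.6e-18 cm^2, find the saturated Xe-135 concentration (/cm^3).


Xe_eq = (gamma_I + gamma_Xe) * Sigma_f * phi / (lambda_Xe + sigma_Xe * phi)
Numerator = (0.0602 + 0.0025) * 0.157 * 1.0358e+13 = 1.019631e+11
Denominator = 2.09e-5 + 2.6e-18 * 1.0358e+13 = 4.783080e-05
Xe_eq = 1.019631e+11 / 4.783080e-05 = 2.1317e+15 /cm^3

2.1317e+15


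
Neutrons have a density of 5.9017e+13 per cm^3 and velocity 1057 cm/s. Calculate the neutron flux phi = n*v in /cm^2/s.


phi = n * v
phi = 5.9017e+13 * 1057
phi = 6.2381e+16 /cm^2/s

6.2381e+16


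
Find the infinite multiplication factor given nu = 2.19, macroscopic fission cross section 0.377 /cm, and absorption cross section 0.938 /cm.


k_inf = nu * Sigma_f / Sigma_a
k_inf = 2.19 * 0.377 / 0.938
k_inf = 0.88020

0.88020


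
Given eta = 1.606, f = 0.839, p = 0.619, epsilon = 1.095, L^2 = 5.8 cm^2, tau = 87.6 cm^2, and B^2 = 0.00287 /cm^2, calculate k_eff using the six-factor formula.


k_inf = eta*f*p*eps = 1.606*0.839*0.619*1.095 = 0.9132975
P_TNL = 1/(1 + L^2*B^2) = 1/(1 + 5.8*0.00287) = 0.9836266
P_FNL = exp(-B^2*tau) = exp(-0.00287*87.6) = 0.7777019
k_eff = k_inf * P_TNL * P_FNL = 0.9132975 * 0.9836266 * 0.7777019
k_eff = 0.69864

0.69864


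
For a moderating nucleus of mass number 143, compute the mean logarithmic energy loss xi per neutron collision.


xi = 1 + (A-1)^2/(2A) * ln((A-1)/(A+1))
xi = 1 + (143-1)^2/(2*143) * ln((143-1)/(143 +1))
xi = 0.013921

0.013921


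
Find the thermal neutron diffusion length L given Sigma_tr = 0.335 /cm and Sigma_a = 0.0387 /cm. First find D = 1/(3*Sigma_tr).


D = 1 / (3 * Sigma_tr) = 1 / (3 * 0.335) = 0.9950249 cm
L = sqrt(D / Sigma_a)
L = sqrt(0.9950249 / 0.0387)
L = 5.0706 cm

5.0706


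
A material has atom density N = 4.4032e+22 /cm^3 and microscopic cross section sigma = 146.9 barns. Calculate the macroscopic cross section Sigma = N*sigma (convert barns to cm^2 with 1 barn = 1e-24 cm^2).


Sigma = N * sigma_barns * 1e-24
Sigma = 4.4032e+22 * 146.9 * 1e-24
Sigma = 6.4683 /cm

6.4683


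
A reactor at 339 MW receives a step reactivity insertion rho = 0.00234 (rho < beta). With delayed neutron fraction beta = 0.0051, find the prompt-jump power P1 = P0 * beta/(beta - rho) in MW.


P1/P0 = beta / (beta - rho)
P1/P0 = 0.0051 / (0.0051 - 0.00234) = 1.847826
P1 = 339 * 1.847826 = 626.41 MW

626.41


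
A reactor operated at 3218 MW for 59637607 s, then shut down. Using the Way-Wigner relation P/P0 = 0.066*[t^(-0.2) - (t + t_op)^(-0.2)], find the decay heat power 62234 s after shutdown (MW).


P/P0 = 0.066 * [t^(-0.2) - (t + t_op)^(-0.2)]
P/P0 = 0.066 * [62234^(-0.2) - (62234 + 59637607)^(-0.2)]
P/P0 = 0.066 * [0.1099498 - 0.02784873] = 0.005418671
P = 3218 * 0.005418671 = 17.437 MW

17.437


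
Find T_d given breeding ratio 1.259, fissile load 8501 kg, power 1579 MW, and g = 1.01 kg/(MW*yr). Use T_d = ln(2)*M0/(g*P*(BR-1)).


Breeding gain G = BR - 1 = 1.259 - 1 = 0.259
Fissile production rate = g * P * G = 1.01 * 1579 * 0.259 = 413.05061 kg/yr
T_d = ln(2) * M0 / (g * P * G)
T_d = ln(2) * 8501 / 413.05061 = 14.266 yr

14.266


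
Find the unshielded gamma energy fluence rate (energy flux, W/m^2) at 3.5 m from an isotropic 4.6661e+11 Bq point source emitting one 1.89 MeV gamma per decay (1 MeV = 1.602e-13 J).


psi = A * E * 1.602e-13 / (4*pi*r^2)
psi = 4.6661e+11 * 1.89 * 1.602e-13 / (4*pi*3.5^2)
psi = 9.1777e-04 W/m^2

9.1777e-04


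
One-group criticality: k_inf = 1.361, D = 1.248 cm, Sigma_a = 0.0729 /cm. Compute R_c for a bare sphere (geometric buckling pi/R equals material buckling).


L^2 = D / Sigma_a = 1.248 / 0.0729 = 17.11934 cm^2
B_m^2 = (k_inf - 1) / L^2 = (1.361 - 1) / 17.11934 = 0.02108726 /cm^2
For a bare sphere: B_g = pi/R, so R_c = pi / sqrt(B_m^2)
R_c = pi / sqrt(0.02108726) = 21.634 cm

21.634


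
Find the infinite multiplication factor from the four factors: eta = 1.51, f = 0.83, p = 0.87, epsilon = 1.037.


k_inf = eta * f * p * epsilon
k_inf = 1.51 * 0.83 * 0.87 * 1.037
k_inf = 1.1307

1.1307


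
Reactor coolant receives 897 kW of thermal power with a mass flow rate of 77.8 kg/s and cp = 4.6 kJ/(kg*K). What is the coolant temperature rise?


dT = Q / (m_dot * cp)
dT = 897 / (77.8 * 4.6)
dT = 2.5064 C

2.5064


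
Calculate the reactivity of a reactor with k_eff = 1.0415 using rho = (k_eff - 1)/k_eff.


rho = (k_eff - 1) / k_eff
rho = (1.0415 - 1) / 1.0415
rho = 0.039846

0.039846


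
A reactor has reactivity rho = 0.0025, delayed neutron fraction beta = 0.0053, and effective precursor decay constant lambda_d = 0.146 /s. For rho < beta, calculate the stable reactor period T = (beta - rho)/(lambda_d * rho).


T = (beta - rho) / (lambda_d * rho)
T = (0.0053 - 0.0025) / (0.146 * 0.0025)
T = 7.6712 s

7.6712


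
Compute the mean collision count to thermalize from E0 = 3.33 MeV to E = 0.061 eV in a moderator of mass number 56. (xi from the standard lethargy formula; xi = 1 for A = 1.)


xi = 1 + (A-1)^2/(2A)*ln((A-1)/(A+1)) = 0.03529286 (for A = 56)
n = ln(E0/E) / xi
n = ln(3.33e6 / 0.061) / 0.03529286
n = ln(5.459016e+07) / 0.03529286 = 504.79

504.79


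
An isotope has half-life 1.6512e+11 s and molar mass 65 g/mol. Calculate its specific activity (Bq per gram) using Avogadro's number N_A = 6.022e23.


lambda = ln(2) / t_half = ln(2) / 1.6512e+11 = 4.197839e-12 /s
SA = lambda * N_A / M
SA = 4.197839e-12 * 6.022e23 / 65
SA = 3.8891e+10 Bq/g

3.8891e+10


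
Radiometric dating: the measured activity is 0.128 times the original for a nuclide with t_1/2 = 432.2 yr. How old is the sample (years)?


lambda = ln(2) / t_half = ln(2) / 432.2 = 0.001603765 /yr
t = -ln(A/A0) / lambda
t = -ln(0.128) / 0.001603765
t = 1281.8 yr

1281.8


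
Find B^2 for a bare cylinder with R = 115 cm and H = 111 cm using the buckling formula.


B^2 = (2.405/R)^2 + (pi/H)^2
B^2 = (2.405/115)^2 + (pi/111)^2
B^2 = 0.0012384 /cm^2

0.0012384


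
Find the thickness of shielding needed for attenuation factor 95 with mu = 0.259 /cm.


x = ln(factor) / mu
x = ln(95) / 0.259
x = 17.583 cm

17.583


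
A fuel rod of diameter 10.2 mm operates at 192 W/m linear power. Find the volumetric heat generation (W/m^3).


r = D / 2 / 1000 = 10.2 / 2 / 1000 = 0.0051 m
q''' = q' / (pi * r^2)
q''' = 192 / (pi * 0.0051^2)
q''' = 2.3497e+06 W/m^3

2.3497e+06


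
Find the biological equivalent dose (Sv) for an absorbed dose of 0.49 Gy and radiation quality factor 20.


H = D * Q
H = 0.49 * 20
H = 9.8000 Sv

9.8000


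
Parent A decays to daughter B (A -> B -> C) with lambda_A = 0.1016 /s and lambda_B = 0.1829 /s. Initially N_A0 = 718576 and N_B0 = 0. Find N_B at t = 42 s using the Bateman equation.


N_B(t) = lambda_A * N_A0 / (lambda_B - lambda_A) * [exp(-lambda_A*t) - exp(-lambda_B*t)]
exp(-0.1016*42) = 0.01402099; exp(-0.1829*42) = 4.611441e-04
N_B = 0.1016 * 718576 / (0.1829 - 0.1016) * (0.01402099 - 4.611441e-04)
N_B = 12177

12177


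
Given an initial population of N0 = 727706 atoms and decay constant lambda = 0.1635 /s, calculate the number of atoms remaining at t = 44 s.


N = N0 * exp(-lambda * t)
N = 727706 * exp(-0.1635 * 44)
N = 546.56

546.56


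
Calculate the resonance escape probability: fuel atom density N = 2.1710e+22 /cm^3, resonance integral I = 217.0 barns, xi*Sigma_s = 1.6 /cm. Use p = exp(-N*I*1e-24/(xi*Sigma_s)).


p = exp(-N * I * 1e-24 / (xi*Sigma_s))
p = exp(-2.1710e+22 * 217.0 * 1e-24 / 1.6)
p = 0.052633

0.052633


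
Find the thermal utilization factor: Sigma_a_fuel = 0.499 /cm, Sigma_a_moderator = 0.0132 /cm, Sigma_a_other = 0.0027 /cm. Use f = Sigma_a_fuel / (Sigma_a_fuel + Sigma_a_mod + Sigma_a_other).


f = Sigma_a_fuel / (Sigma_a_fuel + Sigma_a_mod + Sigma_a_other)
f = 0.499 / (0.499 + 0.0132 + 0.0027)
f = 0.96912

0.96912


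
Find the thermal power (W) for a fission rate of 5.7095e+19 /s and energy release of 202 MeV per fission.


P = fission_rate * E_MeV * 1.602e-13
P = 5.7095e+19 * 202 * 1.602e-13
P = 1.8476e+09 W

1.8476e+09
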